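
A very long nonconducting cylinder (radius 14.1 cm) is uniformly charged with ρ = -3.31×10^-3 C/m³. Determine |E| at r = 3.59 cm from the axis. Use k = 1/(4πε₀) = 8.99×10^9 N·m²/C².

Take a coaxial cylindrical Gaussian surface of radius r = 3.59 cm and length L (r < R).
Charge inside radius r per length L is ρ·πr²·L, so λ_enc = ρπr² = -1.34e-5 C/m.
Gauss's law: E·2πrL = λ_enc L/ε₀.
E = 2k|λ_enc|/r = 2(8.99×10^9)(1.34×10^-5)/(0.0359) = 6.71×10^6 N/C.

E ≈ 6.71×10^6 N/C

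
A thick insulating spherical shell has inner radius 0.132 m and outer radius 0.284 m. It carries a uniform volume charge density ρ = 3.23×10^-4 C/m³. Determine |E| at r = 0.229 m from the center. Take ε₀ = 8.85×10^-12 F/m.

E ≈ 2.25e6 N/C

Symmetry ⇒ E = E(r) r̂. Gaussian sphere of radius r = 0.229 m (within the shell material, 0.132 m < r < 0.284 m).
Only the shell between 0.132 m and r is enclosed: Q_enc = ρ·(4π/3)(r³ − a³) = (3.23×10^-4)·(4π/3)·((0.229)³ − (0.132)³) = 1.314e-5 C.
Applying ∮E·dA = Q_enc/ε₀ with Φ = E(4πr²):
E = |Q_enc|/(4πε₀r²) = (1.314e-5)/(4π·8.85×10^-12·(0.229)²) = 2.25×10^6 N/C.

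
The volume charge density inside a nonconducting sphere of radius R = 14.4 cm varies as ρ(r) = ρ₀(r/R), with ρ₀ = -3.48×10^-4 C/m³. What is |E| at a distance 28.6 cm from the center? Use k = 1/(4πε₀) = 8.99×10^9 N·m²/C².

Take a concentric spherical Gaussian surface of radius r = 28.6 cm (r > R, all charge enclosed).
Q_enc = 4π ∫₀^R ρ₀(r'/R)^1 r'² dr' = 4πρ₀R³/4 = -3.264e-6 C.
Gauss's law: E·4πr² = Q_enc/ε₀.
E = k|Q_enc|/r² = (8.99×10^9)(3.264×10^-6)/(0.286)² = 3.59e5 N/C.

3.59×10^5 V/m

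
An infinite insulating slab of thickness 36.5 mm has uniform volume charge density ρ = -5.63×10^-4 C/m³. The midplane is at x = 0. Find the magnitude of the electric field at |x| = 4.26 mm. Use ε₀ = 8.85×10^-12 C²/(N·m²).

|E| ≈ 2.71e5 V/m

By symmetry E is perpendicular to the slab. A Gaussian pillbox from −4.26 mm to +4.26 mm (face area A) lies entirely within the slab.
Q_enc = ρ·(2x)·A and flux = 2EA, so 2EA = 2ρxA/ε₀ ⇒ E = |ρ|x/ε₀.
E = (5.63×10^-4)(0.00426)/(8.85×10^-12) = 2.71×10^5 N/C.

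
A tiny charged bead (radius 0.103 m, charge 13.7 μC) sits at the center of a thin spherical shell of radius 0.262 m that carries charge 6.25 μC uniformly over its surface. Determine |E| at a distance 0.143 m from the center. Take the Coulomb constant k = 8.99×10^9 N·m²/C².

|E| ≈ 6.02e6 V/m

Symmetry ⇒ E = E(r) r̂. Gaussian sphere of radius r = 0.143 m (between the bodies, 0.103 m < r < 0.262 m).
Only the inner charge is enclosed; the outer shell contributes nothing inside itself. Q_enc = 13.7 μC = 1.37×10^-5 C.
Applying ∮E·dA = Q_enc/ε₀ with Φ = E(4πr²):
E = k|Q_enc|/r² = (8.99×10^9)(1.37e-5)/(0.143)² = 6.02×10^6 N/C.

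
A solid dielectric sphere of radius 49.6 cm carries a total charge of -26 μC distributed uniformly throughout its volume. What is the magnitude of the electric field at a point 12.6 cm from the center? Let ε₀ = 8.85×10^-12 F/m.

|E| = 2.41×10^5 V/m

Symmetry ⇒ E = E(r) r̂. Gaussian sphere of radius r = 12.6 cm (r < R).
Only the charge within r is enclosed: Q_enc = Q·(r/R)³ = (-26 μC)·(12.6 cm/49.6 cm)³ = -4.262×10^-7 C.
Applying ∮E·dA = Q_enc/ε₀ with Φ = E(4πr²):
E = |Q_enc|/(4πε₀r²) = (4.262×10^-7)/(4π·8.85×10^-12·(0.126)²) = 2.41×10^5 N/C.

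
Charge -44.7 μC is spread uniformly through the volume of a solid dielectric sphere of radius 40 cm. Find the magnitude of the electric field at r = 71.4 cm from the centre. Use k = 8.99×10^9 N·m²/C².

By spherical symmetry E is radial; choose a Gaussian sphere of radius r = 71.4 cm (r > R, so the entire charge is enclosed).
Q_enc = -44.7 μC = -4.47×10^-5 C.
By Gauss's law, ∮E·dA = E·4πr² = Q_enc/ε₀.
E = k|Q_enc|/r² = (8.99×10^9)(4.47e-5)/(0.714)² = 7.88×10^5 N/C.

|E| ≈ 7.88×10^5 N/C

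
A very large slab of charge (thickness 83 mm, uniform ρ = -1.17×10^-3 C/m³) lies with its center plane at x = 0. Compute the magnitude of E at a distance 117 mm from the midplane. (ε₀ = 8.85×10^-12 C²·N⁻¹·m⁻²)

5.49e6 V/m

The point |x| = 117 mm lies outside the slab (half-thickness 0.0415 m). A symmetric pillbox spanning the full slab encloses Q_enc = ρ·d·A.
Flux = 2EA ⇒ E = |ρ|d/(2ε₀), independent of distance outside.
E = (1.17e-3)(0.083)/(2·8.85×10^-12) = 5.49×10^6 N/C.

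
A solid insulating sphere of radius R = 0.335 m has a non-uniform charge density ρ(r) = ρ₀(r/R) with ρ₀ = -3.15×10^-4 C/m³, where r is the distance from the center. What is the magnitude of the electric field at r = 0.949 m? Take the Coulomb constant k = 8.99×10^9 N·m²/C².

|E| ≈ 3.71e5 V/m

By spherical symmetry E is radial; choose a Gaussian sphere of radius r = 0.949 m (r > R, all charge enclosed).
Q_enc = 4π ∫₀^R ρ₀(r'/R)^1 r'² dr' = 4πρ₀R³/4 = -3.72e-5 C.
By Gauss's law, ∮E·dA = E·4πr² = Q_enc/ε₀.
E = k|Q_enc|/r² = (8.99×10^9)(3.72×10^-5)/(0.949)² = 3.71×10^5 N/C.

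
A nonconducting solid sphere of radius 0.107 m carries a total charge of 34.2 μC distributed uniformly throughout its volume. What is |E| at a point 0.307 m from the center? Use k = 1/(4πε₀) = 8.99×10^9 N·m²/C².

3.26e6 N/C

Take a concentric spherical Gaussian surface of radius r = 0.307 m (r > R, so the entire charge is enclosed).
Q_enc = 34.2 μC = 3.42×10^-5 C.
Gauss's law: E·4πr² = Q_enc/ε₀.
E = k|Q_enc|/r² = (8.99×10^9)(3.42×10^-5)/(0.307)² = 3.26×10^6 N/C.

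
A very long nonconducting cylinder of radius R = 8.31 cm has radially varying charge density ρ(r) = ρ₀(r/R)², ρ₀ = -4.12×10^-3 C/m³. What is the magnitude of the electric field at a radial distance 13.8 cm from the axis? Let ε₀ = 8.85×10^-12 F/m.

E = 5.82×10^6 N/C

By cylindrical symmetry E is radial; use a coaxial Gaussian cylinder of radius 13.8 cm and length L (r > R, full charge per length enclosed).
λ_enc = 2π ∫₀^R ρ₀(r'/R)^2 r' dr' = 2πρ₀R²/4 = -4.469×10^-5 C/m.
Applying ∮E·dA = Q_enc/ε₀ with the end caps contributing no flux:
E = |λ_enc|/(2πε₀r) = (4.469×10^-5)/(2π·8.85×10^-12·0.138) = 5.82×10^6 N/C.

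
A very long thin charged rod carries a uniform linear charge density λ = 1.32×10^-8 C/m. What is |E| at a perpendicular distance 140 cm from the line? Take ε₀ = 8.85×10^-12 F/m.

Coaxial Gaussian cylinder, radius r = 140 cm, length L.
Q_enc = λL, so λ_enc = 1.32×10^-8 C/m.
Since E is radial and uniform over the curved surface, Φ = E·2πrL = Q_enc/ε₀ = λ_enc L/ε₀.
E = |λ_enc|/(2πε₀r) = (1.32e-8)/(2π·8.85×10^-12·1.4) = 170 N/C.

|E| ≈ 170 N/C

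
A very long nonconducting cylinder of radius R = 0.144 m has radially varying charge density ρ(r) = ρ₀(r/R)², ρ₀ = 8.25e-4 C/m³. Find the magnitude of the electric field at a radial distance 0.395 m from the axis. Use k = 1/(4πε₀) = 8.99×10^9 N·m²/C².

E ≈ 1.22e6 N/C

Take a coaxial cylindrical Gaussian surface of radius r = 0.395 m and length L (r > R, full charge per length enclosed).
λ_enc = 2π ∫₀^R ρ₀(r'/R)^2 r' dr' = 2πρ₀R²/4 = 2.687×10^-5 C/m.
Gauss's law: E·2πrL = λ_enc L/ε₀.
E = 2k|λ_enc|/r = 2(8.99×10^9)(2.687×10^-5)/(0.395) = 1.22×10^6 N/C.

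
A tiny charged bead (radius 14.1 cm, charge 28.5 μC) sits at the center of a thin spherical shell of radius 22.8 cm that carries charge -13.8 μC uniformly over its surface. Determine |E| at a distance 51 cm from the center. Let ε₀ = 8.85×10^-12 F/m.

By spherical symmetry E is radial; choose a Gaussian sphere of radius r = 51 cm (r > 22.8 cm, enclosing both).
Q_enc = (28.5 μC) + (-13.8 μC) = 1.47e-5 C.
By Gauss's law, ∮E·dA = E·4πr² = Q_enc/ε₀.
E = |Q_enc|/(4πε₀r²) = (1.47×10^-5)/(4π·8.85×10^-12·(0.51)²) = 5.08e5 N/C.

|E| ≈ 5.08×10^5 V/m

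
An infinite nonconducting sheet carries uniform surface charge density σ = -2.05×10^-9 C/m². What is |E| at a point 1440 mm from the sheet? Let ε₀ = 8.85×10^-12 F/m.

By planar symmetry E is perpendicular to the sheet and uniform; use a Gaussian pillbox with flat faces of area A on each side of the sheet.
Only the two end caps contribute flux: Φ = 2EA. With Q_enc = σA, Gauss's law gives E = |σ|/(2ε₀).
E = |σ|/(2ε₀) = (2.05e-9)/(2·8.85×10^-12) = 116 N/C.

E ≈ 116 N/C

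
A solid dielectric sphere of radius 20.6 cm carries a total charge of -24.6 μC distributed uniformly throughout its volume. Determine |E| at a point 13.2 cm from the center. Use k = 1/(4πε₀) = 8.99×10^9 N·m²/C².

|E| ≈ 3.34e6 N/C

By spherical symmetry E is radial; choose a Gaussian sphere of radius r = 13.2 cm (r < R).
For a uniform sphere the enclosed fraction is (r/R)³, so Q_enc = (-24.6 μC)(0.132/0.206)³ = -6.472e-6 C.
By Gauss's law, ∮E·dA = E·4πr² = Q_enc/ε₀.
E = k|Q_enc|/r² = (8.99×10^9)(6.472×10^-6)/(0.132)² = 3.34×10^6 N/C.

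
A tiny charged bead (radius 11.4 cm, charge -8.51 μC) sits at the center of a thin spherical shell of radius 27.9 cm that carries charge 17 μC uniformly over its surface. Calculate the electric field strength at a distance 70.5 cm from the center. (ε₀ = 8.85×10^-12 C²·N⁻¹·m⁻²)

E ≈ 1.54×10^5 N/C

Use a concentric Gaussian sphere at r = 70.5 cm (r > 27.9 cm, enclosing both).
Q_enc = (-8.51 μC) + (17 μC) = 8.49×10^-6 C.
Applying ∮E·dA = Q_enc/ε₀ with Φ = E(4πr²):
E = |Q_enc|/(4πε₀r²) = (8.49×10^-6)/(4π·8.85×10^-12·(0.705)²) = 1.54×10^5 N/C.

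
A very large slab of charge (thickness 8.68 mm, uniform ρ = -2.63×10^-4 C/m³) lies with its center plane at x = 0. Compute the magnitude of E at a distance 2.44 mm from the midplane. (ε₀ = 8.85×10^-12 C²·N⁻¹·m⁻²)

By symmetry E is perpendicular to the slab. A Gaussian pillbox from −2.44 mm to +2.44 mm (face area A) lies entirely within the slab.
Q_enc = ρ·(2x)·A and flux = 2EA, so 2EA = 2ρxA/ε₀ ⇒ E = |ρ|x/ε₀.
E = (2.63e-4)(0.00244)/(8.85×10^-12) = 7.25e4 N/C.

7.25×10^4 V/m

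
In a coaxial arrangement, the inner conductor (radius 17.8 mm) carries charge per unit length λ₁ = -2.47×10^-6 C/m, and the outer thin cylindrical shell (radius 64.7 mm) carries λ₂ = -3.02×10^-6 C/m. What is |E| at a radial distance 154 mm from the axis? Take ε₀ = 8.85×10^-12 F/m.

Take a coaxial cylindrical Gaussian surface of radius r = 154 mm and length L (r > 64.7 mm, enclosing both).
λ_enc = λ₁ + λ₂ = (-2.47×10^-6) + (-3.02×10^-6) = -5.49×10^-6 C/m.
By Gauss's law (flux through the curved wall only), E·2πrL = λ_enc L/ε₀.
E = |λ_enc|/(2πε₀r) = (5.49×10^-6)/(2π·8.85×10^-12·0.154) = 6.41×10^5 N/C.

E ≈ 6.41×10^5 N/C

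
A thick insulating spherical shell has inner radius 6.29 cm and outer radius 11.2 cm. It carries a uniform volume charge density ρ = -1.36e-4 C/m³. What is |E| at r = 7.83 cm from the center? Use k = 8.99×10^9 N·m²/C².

Take a concentric spherical Gaussian surface of radius r = 7.83 cm (within the shell material, 6.29 cm < r < 11.2 cm).
Only the shell between 6.29 cm and r is enclosed: Q_enc = ρ·(4π/3)(r³ − a³) = (-1.36e-4)·(4π/3)·((0.0783)³ − (0.0629)³) = -1.317e-7 C.
Applying ∮E·dA = Q_enc/ε₀ with Φ = E(4πr²):
E = k|Q_enc|/r² = (8.99×10^9)(1.317×10^-7)/(0.0783)² = 1.93×10^5 N/C.

E = 1.93×10^5 V/m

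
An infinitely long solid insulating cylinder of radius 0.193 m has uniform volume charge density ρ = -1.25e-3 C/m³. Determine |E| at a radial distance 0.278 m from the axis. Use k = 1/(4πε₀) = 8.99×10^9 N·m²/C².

Coaxial Gaussian cylinder, radius r = 0.278 m, length L (r > 0.193 m, full cross-section enclosed).
λ_enc = ρ·πR² = (-1.25e-3)π(0.193)² = -1.463e-4 C/m.
Applying ∮E·dA = Q_enc/ε₀ with the end caps contributing no flux:
E = 2k|λ_enc|/r = 2(8.99×10^9)(1.463×10^-4)/(0.278) = 9.46e6 N/C.

9.46e6 N/C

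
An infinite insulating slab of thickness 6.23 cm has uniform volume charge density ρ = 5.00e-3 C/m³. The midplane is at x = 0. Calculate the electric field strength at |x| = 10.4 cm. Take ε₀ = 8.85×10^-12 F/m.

E = 1.76×10^7 N/C

The point |x| = 10.4 cm lies outside the slab (half-thickness 0.03115 m). A symmetric pillbox spanning the full slab encloses Q_enc = ρ·d·A.
Flux = 2EA ⇒ E = |ρ|d/(2ε₀), independent of distance outside.
E = (5.00e-3)(0.0623)/(2·8.85×10^-12) = 1.76×10^7 N/C.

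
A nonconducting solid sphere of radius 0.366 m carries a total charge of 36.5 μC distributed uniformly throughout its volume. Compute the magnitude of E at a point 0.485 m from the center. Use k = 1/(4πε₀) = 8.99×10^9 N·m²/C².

Use a concentric Gaussian sphere at r = 0.485 m (r > R, so the entire charge is enclosed).
Q_enc = 36.5 μC = 3.65e-5 C.
Gauss's law: E·4πr² = Q_enc/ε₀.
E = k|Q_enc|/r² = (8.99×10^9)(3.65×10^-5)/(0.485)² = 1.39e6 N/C.

1.39e6 V/m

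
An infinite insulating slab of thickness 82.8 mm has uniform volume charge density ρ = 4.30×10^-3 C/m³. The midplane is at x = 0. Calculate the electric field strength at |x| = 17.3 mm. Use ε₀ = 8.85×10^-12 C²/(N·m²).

E = 8.41×10^6 N/C

By symmetry E is perpendicular to the slab. A Gaussian pillbox from −17.3 mm to +17.3 mm (face area A) lies entirely within the slab.
Q_enc = ρ·(2x)·A and flux = 2EA, so 2EA = 2ρxA/ε₀ ⇒ E = |ρ|x/ε₀.
E = (4.30×10^-3)(0.0173)/(8.85×10^-12) = 8.41×10^6 N/C.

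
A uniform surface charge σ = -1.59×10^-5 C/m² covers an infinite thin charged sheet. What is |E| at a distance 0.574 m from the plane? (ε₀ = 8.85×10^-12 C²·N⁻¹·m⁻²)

The symmetry is planar: E is normal to the sheet and the same magnitude on both sides. Take a pillbox straddling the sheet with end-cap area A.
Only the two end caps contribute flux: Φ = 2EA. With Q_enc = σA, Gauss's law gives E = |σ|/(2ε₀).
E = |σ|/(2ε₀) = (1.59×10^-5)/(2·8.85×10^-12) = 8.98×10^5 N/C.

E ≈ 8.98e5 N/C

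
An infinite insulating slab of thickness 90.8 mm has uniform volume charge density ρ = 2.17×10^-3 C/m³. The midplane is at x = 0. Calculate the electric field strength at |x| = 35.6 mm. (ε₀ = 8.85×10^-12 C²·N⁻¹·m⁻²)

E = 8.73e6 N/C

By symmetry E is perpendicular to the slab. A Gaussian pillbox from −35.6 mm to +35.6 mm (face area A) lies entirely within the slab.
Q_enc = ρ·(2x)·A and flux = 2EA, so 2EA = 2ρxA/ε₀ ⇒ E = |ρ|x/ε₀.
E = (2.17e-3)(0.0356)/(8.85×10^-12) = 8.73×10^6 N/C.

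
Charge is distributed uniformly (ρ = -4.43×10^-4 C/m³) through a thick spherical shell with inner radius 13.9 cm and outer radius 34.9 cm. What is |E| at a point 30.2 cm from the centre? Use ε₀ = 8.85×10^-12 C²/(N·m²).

E = 4.55×10^6 N/C

By spherical symmetry E is radial; choose a Gaussian sphere of radius r = 30.2 cm (within the shell material, 13.9 cm < r < 34.9 cm).
Enclosed charge is the volume from a to r: Q_enc = (4π/3)ρ(r³ − a³) = -4.613×10^-5 C.
Since E is radial and uniform over the Gaussian sphere, Φ = E·4πr² = Q_enc/ε₀.
E = |Q_enc|/(4πε₀r²) = (4.613×10^-5)/(4π·8.85×10^-12·(0.302)²) = 4.55×10^6 N/C.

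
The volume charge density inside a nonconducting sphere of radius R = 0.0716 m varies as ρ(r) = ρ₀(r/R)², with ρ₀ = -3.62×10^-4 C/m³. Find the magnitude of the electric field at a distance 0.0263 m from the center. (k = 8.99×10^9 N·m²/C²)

2.90×10^4 N/C

By spherical symmetry E is radial; choose a Gaussian sphere of radius r = 0.0263 m (r < R).
Q_enc = ∫₀^r ρ(r')·4πr'² dr' = (4πρ₀/R²) ∫₀^r r'^4 dr' = 4πρ₀ r^5/(5·R²) = -2.233×10^-9 C.
Gauss's law: E·4πr² = Q_enc/ε₀.
E = k|Q_enc|/r² = (8.99×10^9)(2.233e-9)/(0.0263)² = 2.90×10^4 N/C.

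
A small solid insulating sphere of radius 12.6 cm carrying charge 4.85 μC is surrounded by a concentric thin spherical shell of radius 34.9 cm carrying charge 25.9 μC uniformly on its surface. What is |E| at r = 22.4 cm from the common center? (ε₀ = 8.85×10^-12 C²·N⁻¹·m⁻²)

E ≈ 8.69×10^5 V/m

By spherical symmetry E is radial; choose a Gaussian sphere of radius r = 22.4 cm (between the bodies, 12.6 cm < r < 34.9 cm).
Only the inner charge is enclosed; the outer shell contributes nothing inside itself. Q_enc = 4.85 μC = 4.85×10^-6 C.
Gauss's law: E·4πr² = Q_enc/ε₀.
E = |Q_enc|/(4πε₀r²) = (4.85×10^-6)/(4π·8.85×10^-12·(0.224)²) = 8.69×10^5 N/C.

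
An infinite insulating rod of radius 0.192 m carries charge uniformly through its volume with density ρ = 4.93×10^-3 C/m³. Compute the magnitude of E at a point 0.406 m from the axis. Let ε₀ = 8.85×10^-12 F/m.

Choose a coaxial cylinder of radius r = 0.406 m (arbitrary length L) as the Gaussian surface (r > 0.192 m, full cross-section enclosed).
λ_enc = ρ·πR² = (4.93×10^-3)π(0.192)² = 5.71×10^-4 C/m.
Applying ∮E·dA = Q_enc/ε₀ with the end caps contributing no flux:
E = |λ_enc|/(2πε₀r) = (5.71×10^-4)/(2π·8.85×10^-12·0.406) = 2.53×10^7 N/C.

|E| ≈ 2.53×10^7 N/C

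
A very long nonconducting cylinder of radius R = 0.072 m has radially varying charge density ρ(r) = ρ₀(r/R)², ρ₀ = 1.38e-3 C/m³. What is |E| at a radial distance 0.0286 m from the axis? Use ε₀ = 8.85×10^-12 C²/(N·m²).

|E| ≈ 1.76e5 N/C

By cylindrical symmetry E is radial; use a coaxial Gaussian cylinder of radius 0.0286 m and length L (r < R).
λ_enc = ∫₀^r ρ(r')·2πr' dr' = (2πρ₀/R²)·r^4/4 = 2.798×10^-7 C/m.
Since E is radial and uniform over the curved surface, Φ = E·2πrL = Q_enc/ε₀ = λ_enc L/ε₀.
E = |λ_enc|/(2πε₀r) = (2.798×10^-7)/(2π·8.85×10^-12·0.0286) = 1.76×10^5 N/C.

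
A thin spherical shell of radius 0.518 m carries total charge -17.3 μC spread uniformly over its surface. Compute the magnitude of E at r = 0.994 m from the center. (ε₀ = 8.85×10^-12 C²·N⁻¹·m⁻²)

Symmetry ⇒ E = E(r) r̂. Gaussian sphere of radius r = 0.994 m (r > 0.518 m).
The entire shell is enclosed: Q_enc = -1.73×10^-5 C.
Applying ∮E·dA = Q_enc/ε₀ with Φ = E(4πr²):
E = |Q_enc|/(4πε₀r²) = (1.73×10^-5)/(4π·8.85×10^-12·(0.994)²) = 1.57×10^5 N/C.

E ≈ 1.57e5 N/C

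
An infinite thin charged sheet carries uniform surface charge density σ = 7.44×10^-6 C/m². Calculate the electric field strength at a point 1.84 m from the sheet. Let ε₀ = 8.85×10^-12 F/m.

The symmetry is planar: E is normal to the sheet and the same magnitude on both sides. Take a pillbox straddling the sheet with end-cap area A.
Flux Φ = 2EA and Q_enc = σA, so 2EA = σA/ε₀ ⇒ E = |σ|/(2ε₀), independent of distance.
E = |σ|/(2ε₀) = (7.44×10^-6)/(2·8.85×10^-12) = 4.20×10^5 N/C.

E = 4.20e5 N/C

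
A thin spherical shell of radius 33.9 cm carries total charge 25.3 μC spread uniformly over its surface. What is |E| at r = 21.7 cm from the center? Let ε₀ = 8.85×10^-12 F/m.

By spherical symmetry E is radial; choose a Gaussian sphere of radius r = 21.7 cm (inside the shell, r < 33.9 cm).
No charge lies within this surface, so Q_enc = 0 and Gauss's law gives E·4πr² = 0 ⇒ E = 0.

E = 0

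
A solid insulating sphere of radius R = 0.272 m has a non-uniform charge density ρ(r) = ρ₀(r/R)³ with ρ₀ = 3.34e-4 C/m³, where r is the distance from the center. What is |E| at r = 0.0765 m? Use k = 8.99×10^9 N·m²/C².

E = 1.07e4 V/m

By spherical symmetry E is radial; choose a Gaussian sphere of radius r = 0.0765 m (r < R).
Q_enc = ∫₀^r ρ(r')·4πr'² dr' = (4πρ₀/R³) ∫₀^r r'^5 dr' = 4πρ₀ r^6/(6·R³) = 6.967e-9 C.
By Gauss's law, ∮E·dA = E·4πr² = Q_enc/ε₀.
E = k|Q_enc|/r² = (8.99×10^9)(6.967×10^-9)/(0.0765)² = 1.07e4 N/C.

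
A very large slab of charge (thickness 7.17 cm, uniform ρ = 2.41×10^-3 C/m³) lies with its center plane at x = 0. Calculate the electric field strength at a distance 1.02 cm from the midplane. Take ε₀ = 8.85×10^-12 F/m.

By symmetry E is perpendicular to the slab. A Gaussian pillbox from −1.02 cm to +1.02 cm (face area A) lies entirely within the slab.
Q_enc = ρ·(2x)·A and flux = 2EA, so 2EA = 2ρxA/ε₀ ⇒ E = |ρ|x/ε₀.
E = (2.41×10^-3)(0.0102)/(8.85×10^-12) = 2.78×10^6 N/C.

E ≈ 2.78e6 N/C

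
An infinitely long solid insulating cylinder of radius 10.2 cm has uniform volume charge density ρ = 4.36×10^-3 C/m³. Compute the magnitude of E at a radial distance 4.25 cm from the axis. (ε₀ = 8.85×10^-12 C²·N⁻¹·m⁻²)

Take a coaxial cylindrical Gaussian surface of radius r = 4.25 cm and length L (r < R).
Charge inside radius r per length L is ρ·πr²·L, so λ_enc = ρπr² = 2.474e-5 C/m.
Gauss's law: E·2πrL = λ_enc L/ε₀.
E = |λ_enc|/(2πε₀r) = (2.474×10^-5)/(2π·8.85×10^-12·0.0425) = 1.05×10^7 N/C.

1.05e7 N/C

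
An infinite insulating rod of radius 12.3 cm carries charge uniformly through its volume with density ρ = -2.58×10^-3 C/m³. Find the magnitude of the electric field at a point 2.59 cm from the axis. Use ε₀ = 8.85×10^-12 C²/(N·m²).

By cylindrical symmetry E is radial; use a coaxial Gaussian cylinder of radius 2.59 cm and length L (r < R).
Enclosed charge per unit length: λ_enc = ρ·πr² = (-2.58×10^-3)π(0.0259)² = -5.437×10^-6 C/m.
Since E is radial and uniform over the curved surface, Φ = E·2πrL = Q_enc/ε₀ = λ_enc L/ε₀.
E = |λ_enc|/(2πε₀r) = (5.437×10^-6)/(2π·8.85×10^-12·0.0259) = 3.78×10^6 N/C.

3.78e6 V/m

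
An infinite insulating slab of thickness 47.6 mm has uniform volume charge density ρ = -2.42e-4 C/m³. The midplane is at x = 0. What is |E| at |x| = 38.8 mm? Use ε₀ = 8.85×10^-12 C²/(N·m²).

E = 6.51×10^5 N/C

The point |x| = 38.8 mm lies outside the slab (half-thickness 0.0238 m). A symmetric pillbox spanning the full slab encloses Q_enc = ρ·d·A.
Flux = 2EA ⇒ E = |ρ|d/(2ε₀), independent of distance outside.
E = (2.42×10^-4)(0.0476)/(2·8.85×10^-12) = 6.51e5 N/C.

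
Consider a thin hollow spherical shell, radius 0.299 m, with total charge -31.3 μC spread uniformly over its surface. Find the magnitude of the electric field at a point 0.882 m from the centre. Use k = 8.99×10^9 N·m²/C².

3.62×10^5 V/m

Use a concentric Gaussian sphere at r = 0.882 m (r > 0.299 m).
The entire shell is enclosed: Q_enc = -3.13×10^-5 C.
Applying ∮E·dA = Q_enc/ε₀ with Φ = E(4πr²):
E = k|Q_enc|/r² = (8.99×10^9)(3.13×10^-5)/(0.882)² = 3.62×10^5 N/C.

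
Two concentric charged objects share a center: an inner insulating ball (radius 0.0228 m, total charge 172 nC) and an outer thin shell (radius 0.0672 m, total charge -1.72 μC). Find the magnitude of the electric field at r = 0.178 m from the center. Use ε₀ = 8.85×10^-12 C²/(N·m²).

Take a concentric spherical Gaussian surface of radius r = 0.178 m (r > 0.0672 m, enclosing both).
Q_enc = (172 nC) + (-1.72 μC) = -1.548e-6 C.
Since E is radial and uniform over the Gaussian sphere, Φ = E·4πr² = Q_enc/ε₀.
E = |Q_enc|/(4πε₀r²) = (1.548×10^-6)/(4π·8.85×10^-12·(0.178)²) = 4.39×10^5 N/C.

|E| ≈ 4.39e5 V/m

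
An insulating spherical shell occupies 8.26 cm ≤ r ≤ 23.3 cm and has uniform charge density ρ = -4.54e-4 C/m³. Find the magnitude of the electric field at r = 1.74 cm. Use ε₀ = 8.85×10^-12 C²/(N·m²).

E = 0

Use a concentric Gaussian sphere at r = 1.74 cm (r < 8.26 cm, inside the empty cavity).
Q_enc = 0 (all charge lies at larger r); Gauss's law gives E = 0.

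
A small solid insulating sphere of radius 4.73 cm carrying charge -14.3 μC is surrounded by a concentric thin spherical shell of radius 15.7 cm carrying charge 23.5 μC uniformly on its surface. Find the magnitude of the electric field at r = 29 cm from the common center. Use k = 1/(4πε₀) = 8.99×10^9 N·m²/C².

9.83×10^5 N/C

Symmetry ⇒ E = E(r) r̂. Gaussian sphere of radius r = 29 cm (r > 15.7 cm, enclosing both).
Q_enc = (-14.3 μC) + (23.5 μC) = 9.20×10^-6 C.
Gauss's law: E·4πr² = Q_enc/ε₀.
E = k|Q_enc|/r² = (8.99×10^9)(9.20×10^-6)/(0.29)² = 9.83×10^5 N/C.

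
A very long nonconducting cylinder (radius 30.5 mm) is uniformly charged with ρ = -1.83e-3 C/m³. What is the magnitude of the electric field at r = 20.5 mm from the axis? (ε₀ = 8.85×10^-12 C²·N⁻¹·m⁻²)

2.12e6 N/C

Take a coaxial cylindrical Gaussian surface of radius r = 20.5 mm and length L (r < R).
Enclosed charge per unit length: λ_enc = ρ·πr² = (-1.83×10^-3)π(0.0205)² = -2.416e-6 C/m.
Since E is radial and uniform over the curved surface, Φ = E·2πrL = Q_enc/ε₀ = λ_enc L/ε₀.
E = |λ_enc|/(2πε₀r) = (2.416×10^-6)/(2π·8.85×10^-12·0.0205) = 2.12×10^6 N/C.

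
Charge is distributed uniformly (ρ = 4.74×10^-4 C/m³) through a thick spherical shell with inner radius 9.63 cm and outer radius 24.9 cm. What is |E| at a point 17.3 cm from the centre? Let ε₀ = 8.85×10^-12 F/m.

By spherical symmetry E is radial; choose a Gaussian sphere of radius r = 17.3 cm (within the shell material, 9.63 cm < r < 24.9 cm).
Enclosed charge is the volume from a to r: Q_enc = (4π/3)ρ(r³ − a³) = 8.507×10^-6 C.
Gauss's law: E·4πr² = Q_enc/ε₀.
E = |Q_enc|/(4πε₀r²) = (8.507×10^-6)/(4π·8.85×10^-12·(0.173)²) = 2.56e6 N/C.

E ≈ 2.56×10^6 N/C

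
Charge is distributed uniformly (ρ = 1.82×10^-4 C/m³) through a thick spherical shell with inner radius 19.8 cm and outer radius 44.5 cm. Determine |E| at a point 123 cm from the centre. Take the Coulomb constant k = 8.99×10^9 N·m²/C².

Use a concentric Gaussian sphere at r = 123 cm (r > 44.5 cm, enclosing the whole shell).
Q_enc = ρ·(4π/3)(b³ − a³) = (1.82e-4)·(4π/3)·((0.445)³ − (0.198)³) = 6.126×10^-5 C.
By Gauss's law, ∮E·dA = E·4πr² = Q_enc/ε₀.
E = k|Q_enc|/r² = (8.99×10^9)(6.126e-5)/(1.23)² = 3.64e5 N/C.

|E| = 3.64×10^5 V/m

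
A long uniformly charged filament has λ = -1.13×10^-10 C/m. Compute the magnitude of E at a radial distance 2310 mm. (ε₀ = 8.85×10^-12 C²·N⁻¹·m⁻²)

|E| ≈ 0.88 V/m

Coaxial Gaussian cylinder, radius r = 2310 mm, length L.
Q_enc = λL, so λ_enc = -1.13×10^-10 C/m.
Applying ∮E·dA = Q_enc/ε₀ with the end caps contributing no flux:
E = |λ_enc|/(2πε₀r) = (1.13e-10)/(2π·8.85×10^-12·2.31) = 0.88 N/C.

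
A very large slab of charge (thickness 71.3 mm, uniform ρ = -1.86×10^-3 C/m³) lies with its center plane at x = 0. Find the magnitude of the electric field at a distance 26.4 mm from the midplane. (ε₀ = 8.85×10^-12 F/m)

By symmetry E is perpendicular to the slab. A Gaussian pillbox from −26.4 mm to +26.4 mm (face area A) lies entirely within the slab.
Q_enc = ρ·(2x)·A and flux = 2EA, so 2EA = 2ρxA/ε₀ ⇒ E = |ρ|x/ε₀.
E = (1.86×10^-3)(0.0264)/(8.85×10^-12) = 5.55×10^6 N/C.

5.55×10^6 V/m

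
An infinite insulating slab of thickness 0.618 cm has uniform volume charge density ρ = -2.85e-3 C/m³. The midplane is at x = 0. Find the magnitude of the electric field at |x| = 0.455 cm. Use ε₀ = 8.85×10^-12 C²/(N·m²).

9.95×10^5 N/C

The point |x| = 0.455 cm lies outside the slab (half-thickness 0.00309 m). A symmetric pillbox spanning the full slab encloses Q_enc = ρ·d·A.
Flux = 2EA ⇒ E = |ρ|d/(2ε₀), independent of distance outside.
E = (2.85e-3)(0.00618)/(2·8.85×10^-12) = 9.95e5 N/C.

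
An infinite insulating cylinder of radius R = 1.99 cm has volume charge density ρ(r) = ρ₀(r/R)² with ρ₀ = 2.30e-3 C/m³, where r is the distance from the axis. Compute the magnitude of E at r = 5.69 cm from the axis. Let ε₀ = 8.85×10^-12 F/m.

E = 4.52×10^5 N/C

Coaxial Gaussian cylinder, radius r = 5.69 cm, length L (r > R, full charge per length enclosed).
λ_enc = 2π ∫₀^R ρ₀(r'/R)^2 r' dr' = 2πρ₀R²/4 = 1.431×10^-6 C/m.
Gauss's law: E·2πrL = λ_enc L/ε₀.
E = |λ_enc|/(2πε₀r) = (1.431×10^-6)/(2π·8.85×10^-12·0.0569) = 4.52×10^5 N/C.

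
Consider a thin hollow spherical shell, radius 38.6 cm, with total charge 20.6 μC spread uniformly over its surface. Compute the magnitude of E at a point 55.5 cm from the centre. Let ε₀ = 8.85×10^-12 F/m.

|E| = 6.01×10^5 N/C

By spherical symmetry E is radial; choose a Gaussian sphere of radius r = 55.5 cm (r > 38.6 cm).
The entire shell is enclosed: Q_enc = 2.06×10^-5 C.
Applying ∮E·dA = Q_enc/ε₀ with Φ = E(4πr²):
E = |Q_enc|/(4πε₀r²) = (2.06×10^-5)/(4π·8.85×10^-12·(0.555)²) = 6.01×10^5 N/C.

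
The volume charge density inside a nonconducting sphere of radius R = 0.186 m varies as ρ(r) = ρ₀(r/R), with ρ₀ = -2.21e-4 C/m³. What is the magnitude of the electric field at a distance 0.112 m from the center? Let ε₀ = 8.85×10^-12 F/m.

Symmetry ⇒ E = E(r) r̂. Gaussian sphere of radius r = 0.112 m (r < R).
Integrate the density: Q_enc = 4π ∫₀^r ρ₀(r'/R)^1 r'² dr' = 4πρ₀ r^4/(4·R) = -5.874×10^-7 C.
By Gauss's law, ∮E·dA = E·4πr² = Q_enc/ε₀.
E = |Q_enc|/(4πε₀r²) = (5.874×10^-7)/(4π·8.85×10^-12·(0.112)²) = 4.21e5 N/C.

E = 4.21×10^5 N/C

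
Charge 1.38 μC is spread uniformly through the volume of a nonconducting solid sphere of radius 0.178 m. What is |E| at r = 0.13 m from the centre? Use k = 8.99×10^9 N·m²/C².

|E| ≈ 2.86e5 N/C

Take a concentric spherical Gaussian surface of radius r = 0.13 m (r < R).
For a uniform sphere the enclosed fraction is (r/R)³, so Q_enc = (1.38 μC)(0.13/0.178)³ = 5.376e-7 C.
Gauss's law: E·4πr² = Q_enc/ε₀.
E = k|Q_enc|/r² = (8.99×10^9)(5.376e-7)/(0.13)² = 2.86×10^5 N/C.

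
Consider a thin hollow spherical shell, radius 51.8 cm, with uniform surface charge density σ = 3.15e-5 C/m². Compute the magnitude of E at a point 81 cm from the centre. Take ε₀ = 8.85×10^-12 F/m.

|E| = 1.46e6 V/m

Take a concentric spherical Gaussian surface of radius r = 81 cm (r > 51.8 cm).
The entire shell is enclosed: Q_enc = σ·4πR² = (3.15×10^-5)·4π·(0.518)² = 1.062e-4 C.
Gauss's law: E·4πr² = Q_enc/ε₀.
E = |Q_enc|/(4πε₀r²) = (1.062×10^-4)/(4π·8.85×10^-12·(0.81)²) = 1.46e6 N/C.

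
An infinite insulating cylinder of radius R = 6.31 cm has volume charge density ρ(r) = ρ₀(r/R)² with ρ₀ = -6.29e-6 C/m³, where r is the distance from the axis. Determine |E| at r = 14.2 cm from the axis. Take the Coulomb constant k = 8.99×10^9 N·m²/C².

E = 4.98e3 V/m

Take a coaxial cylindrical Gaussian surface of radius r = 14.2 cm and length L (r > R, full charge per length enclosed).
λ_enc = 2π ∫₀^R ρ₀(r'/R)^2 r' dr' = 2πρ₀R²/4 = -3.934×10^-8 C/m.
Since E is radial and uniform over the curved surface, Φ = E·2πrL = Q_enc/ε₀ = λ_enc L/ε₀.
E = 2k|λ_enc|/r = 2(8.99×10^9)(3.934e-8)/(0.142) = 4.98×10^3 N/C.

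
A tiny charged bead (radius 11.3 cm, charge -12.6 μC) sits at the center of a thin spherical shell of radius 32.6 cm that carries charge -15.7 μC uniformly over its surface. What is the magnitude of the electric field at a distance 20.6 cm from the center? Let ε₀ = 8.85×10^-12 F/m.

E ≈ 2.67×10^6 N/C

Symmetry ⇒ E = E(r) r̂. Gaussian sphere of radius r = 20.6 cm (between the bodies, 11.3 cm < r < 32.6 cm).
Only the inner charge is enclosed; the outer shell contributes nothing inside itself. Q_enc = -12.6 μC = -1.26×10^-5 C.
Applying ∮E·dA = Q_enc/ε₀ with Φ = E(4πr²):
E = |Q_enc|/(4πε₀r²) = (1.26×10^-5)/(4π·8.85×10^-12·(0.206)²) = 2.67e6 N/C.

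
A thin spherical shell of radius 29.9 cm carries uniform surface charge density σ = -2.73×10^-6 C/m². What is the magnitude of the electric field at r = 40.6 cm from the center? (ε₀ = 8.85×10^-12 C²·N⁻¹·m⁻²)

Symmetry ⇒ E = E(r) r̂. Gaussian sphere of radius r = 40.6 cm (r > 29.9 cm).
The entire shell is enclosed: Q_enc = σ·4πR² = (-2.73e-6)·4π·(0.299)² = -3.067e-6 C.
Applying ∮E·dA = Q_enc/ε₀ with Φ = E(4πr²):
E = |Q_enc|/(4πε₀r²) = (3.067×10^-6)/(4π·8.85×10^-12·(0.406)²) = 1.67×10^5 N/C.

|E| = 1.67e5 V/m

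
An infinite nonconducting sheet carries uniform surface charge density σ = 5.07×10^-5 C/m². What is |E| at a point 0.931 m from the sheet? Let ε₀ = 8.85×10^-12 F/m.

The symmetry is planar: E is normal to the sheet and the same magnitude on both sides. Take a pillbox straddling the sheet with end-cap area A.
Only the two end caps contribute flux: Φ = 2EA. With Q_enc = σA, Gauss's law gives E = |σ|/(2ε₀).
E = |σ|/(2ε₀) = (5.07e-5)/(2·8.85×10^-12) = 2.86×10^6 N/C.

|E| = 2.86×10^6 V/m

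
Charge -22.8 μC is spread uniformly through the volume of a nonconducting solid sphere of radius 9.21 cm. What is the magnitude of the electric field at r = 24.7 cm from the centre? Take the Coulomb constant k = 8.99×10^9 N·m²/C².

3.36×10^6 N/C

Use a concentric Gaussian sphere at r = 24.7 cm (r > R, so the entire charge is enclosed).
Q_enc = -22.8 μC = -2.28e-5 C.
Since E is radial and uniform over the Gaussian sphere, Φ = E·4πr² = Q_enc/ε₀.
E = k|Q_enc|/r² = (8.99×10^9)(2.28×10^-5)/(0.247)² = 3.36e6 N/C.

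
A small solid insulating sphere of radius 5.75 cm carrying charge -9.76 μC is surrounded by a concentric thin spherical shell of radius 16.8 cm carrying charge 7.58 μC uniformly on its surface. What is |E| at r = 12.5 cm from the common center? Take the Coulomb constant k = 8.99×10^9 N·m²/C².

E = 5.62e6 V/m

Symmetry ⇒ E = E(r) r̂. Gaussian sphere of radius r = 12.5 cm (between the bodies, 5.75 cm < r < 16.8 cm).
Only the inner charge is enclosed; the outer shell contributes nothing inside itself. Q_enc = -9.76 μC = -9.76×10^-6 C.
Applying ∮E·dA = Q_enc/ε₀ with Φ = E(4πr²):
E = k|Q_enc|/r² = (8.99×10^9)(9.76×10^-6)/(0.125)² = 5.62×10^6 N/C.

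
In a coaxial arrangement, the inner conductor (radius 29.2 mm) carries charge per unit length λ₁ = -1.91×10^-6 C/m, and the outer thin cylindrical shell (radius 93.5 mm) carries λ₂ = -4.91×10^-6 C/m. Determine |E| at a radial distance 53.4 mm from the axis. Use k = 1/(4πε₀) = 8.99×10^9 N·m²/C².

Coaxial Gaussian cylinder, radius r = 53.4 mm, length L (between the conductors, 29.2 mm < r < 93.5 mm).
The shell at 93.5 mm lies outside the Gaussian surface, so λ_enc = λ₁ = -1.91×10^-6 C/m.
Gauss's law: E·2πrL = λ_enc L/ε₀.
E = 2k|λ_enc|/r = 2(8.99×10^9)(1.91×10^-6)/(0.0534) = 6.43×10^5 N/C.

|E| = 6.43×10^5 V/m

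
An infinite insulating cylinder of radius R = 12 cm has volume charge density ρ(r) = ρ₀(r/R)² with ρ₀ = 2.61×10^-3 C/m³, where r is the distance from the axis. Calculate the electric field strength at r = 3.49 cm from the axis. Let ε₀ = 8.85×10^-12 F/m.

Choose a coaxial cylinder of radius r = 3.49 cm (arbitrary length L) as the Gaussian surface (r < R).
Integrating ρ over the cross-section to radius r: λ_enc = (2πρ₀/R²) ∫₀^r r'^3 dr' = 2πρ₀ r^4/(4·R²) = 4.224×10^-7 C/m.
Gauss's law: E·2πrL = λ_enc L/ε₀.
E = |λ_enc|/(2πε₀r) = (4.224×10^-7)/(2π·8.85×10^-12·0.0349) = 2.18×10^5 N/C.

E = 2.18e5 N/C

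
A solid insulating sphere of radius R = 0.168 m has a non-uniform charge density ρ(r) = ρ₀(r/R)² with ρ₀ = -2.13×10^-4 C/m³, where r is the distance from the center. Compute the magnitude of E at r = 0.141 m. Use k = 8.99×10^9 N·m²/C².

By spherical symmetry E is radial; choose a Gaussian sphere of radius r = 0.141 m (r < R).
Q_enc = ∫₀^r ρ(r')·4πr'² dr' = (4πρ₀/R²) ∫₀^r r'^4 dr' = 4πρ₀ r^5/(5·R²) = -1.057×10^-6 C.
By Gauss's law, ∮E·dA = E·4πr² = Q_enc/ε₀.
E = k|Q_enc|/r² = (8.99×10^9)(1.057×10^-6)/(0.141)² = 4.78e5 N/C.

E = 4.78×10^5 V/m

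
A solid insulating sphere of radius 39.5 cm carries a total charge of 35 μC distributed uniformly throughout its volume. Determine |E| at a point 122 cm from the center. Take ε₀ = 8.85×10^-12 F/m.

Symmetry ⇒ E = E(r) r̂. Gaussian sphere of radius r = 122 cm (r > R, so the entire charge is enclosed).
Q_enc = 35 μC = 3.50e-5 C.
Applying ∮E·dA = Q_enc/ε₀ with Φ = E(4πr²):
E = |Q_enc|/(4πε₀r²) = (3.50×10^-5)/(4π·8.85×10^-12·(1.22)²) = 2.11×10^5 N/C.

E ≈ 2.11e5 N/C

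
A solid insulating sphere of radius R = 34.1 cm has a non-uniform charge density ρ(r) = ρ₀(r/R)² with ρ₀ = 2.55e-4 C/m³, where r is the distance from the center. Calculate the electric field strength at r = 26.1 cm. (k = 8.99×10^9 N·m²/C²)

Use a concentric Gaussian sphere at r = 26.1 cm (r < R).
Integrate the density: Q_enc = 4π ∫₀^r ρ₀(r'/R)^2 r'² dr' = 4πρ₀ r^5/(5·R²) = 6.675×10^-6 C.
Since E is radial and uniform over the Gaussian sphere, Φ = E·4πr² = Q_enc/ε₀.
E = k|Q_enc|/r² = (8.99×10^9)(6.675e-6)/(0.261)² = 8.81×10^5 N/C.

E ≈ 8.81e5 N/C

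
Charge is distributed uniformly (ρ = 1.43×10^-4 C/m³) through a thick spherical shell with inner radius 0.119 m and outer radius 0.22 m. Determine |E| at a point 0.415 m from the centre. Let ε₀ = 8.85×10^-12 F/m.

E ≈ 2.80e5 N/C

Use a concentric Gaussian sphere at r = 0.415 m (r > 0.22 m, enclosing the whole shell).
Q_enc = ρ·(4π/3)(b³ − a³) = (1.43e-4)·(4π/3)·((0.22)³ − (0.119)³) = 5.369×10^-6 C.
Since E is radial and uniform over the Gaussian sphere, Φ = E·4πr² = Q_enc/ε₀.
E = |Q_enc|/(4πε₀r²) = (5.369×10^-6)/(4π·8.85×10^-12·(0.415)²) = 2.80×10^5 N/C.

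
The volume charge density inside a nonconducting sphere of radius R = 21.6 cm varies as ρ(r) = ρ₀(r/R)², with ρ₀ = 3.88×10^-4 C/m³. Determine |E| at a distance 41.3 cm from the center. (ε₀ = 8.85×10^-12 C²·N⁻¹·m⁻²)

E = 5.18×10^5 V/m

Take a concentric spherical Gaussian surface of radius r = 41.3 cm (r > R, all charge enclosed).
Q_enc = 4π ∫₀^R ρ₀(r'/R)^2 r'² dr' = 4πρ₀R³/5 = 9.827×10^-6 C.
By Gauss's law, ∮E·dA = E·4πr² = Q_enc/ε₀.
E = |Q_enc|/(4πε₀r²) = (9.827e-6)/(4π·8.85×10^-12·(0.413)²) = 5.18×10^5 N/C.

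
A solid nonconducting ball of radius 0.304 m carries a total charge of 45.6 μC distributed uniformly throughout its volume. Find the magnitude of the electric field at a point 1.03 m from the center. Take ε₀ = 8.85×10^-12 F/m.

E ≈ 3.86×10^5 N/C

By spherical symmetry E is radial; choose a Gaussian sphere of radius r = 1.03 m (r > R, so the entire charge is enclosed).
Q_enc = 45.6 μC = 4.56×10^-5 C.
By Gauss's law, ∮E·dA = E·4πr² = Q_enc/ε₀.
E = |Q_enc|/(4πε₀r²) = (4.56×10^-5)/(4π·8.85×10^-12·(1.03)²) = 3.86×10^5 N/C.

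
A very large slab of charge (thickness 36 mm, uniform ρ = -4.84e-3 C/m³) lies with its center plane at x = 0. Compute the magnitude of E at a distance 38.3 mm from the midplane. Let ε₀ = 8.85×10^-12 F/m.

E ≈ 9.84e6 N/C

The point |x| = 38.3 mm lies outside the slab (half-thickness 0.018 m). A symmetric pillbox spanning the full slab encloses Q_enc = ρ·d·A.
Flux = 2EA ⇒ E = |ρ|d/(2ε₀), independent of distance outside.
E = (4.84e-3)(0.036)/(2·8.85×10^-12) = 9.84×10^6 N/C.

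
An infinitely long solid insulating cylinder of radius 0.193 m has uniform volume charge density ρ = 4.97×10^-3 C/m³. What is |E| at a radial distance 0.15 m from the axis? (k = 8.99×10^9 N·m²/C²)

|E| = 4.21×10^7 N/C

Coaxial Gaussian cylinder, radius r = 0.15 m, length L (r < R).
Enclosed charge per unit length: λ_enc = ρ·πr² = (4.97e-3)π(0.15)² = 3.513×10^-4 C/m.
Since E is radial and uniform over the curved surface, Φ = E·2πrL = Q_enc/ε₀ = λ_enc L/ε₀.
E = 2k|λ_enc|/r = 2(8.99×10^9)(3.513×10^-4)/(0.15) = 4.21e7 N/C.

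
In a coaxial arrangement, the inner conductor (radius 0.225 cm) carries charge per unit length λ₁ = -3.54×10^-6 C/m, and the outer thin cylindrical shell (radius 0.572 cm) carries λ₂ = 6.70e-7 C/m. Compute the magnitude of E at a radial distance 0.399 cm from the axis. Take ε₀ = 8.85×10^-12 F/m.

Take a coaxial cylindrical Gaussian surface of radius r = 0.399 cm and length L (between the conductors, 0.225 cm < r < 0.572 cm).
Only the inner wire is enclosed; the outer shell contributes nothing inside itself. λ_enc = λ₁ = -3.54×10^-6 C/m.
Applying ∮E·dA = Q_enc/ε₀ with the end caps contributing no flux:
E = |λ_enc|/(2πε₀r) = (3.54e-6)/(2π·8.85×10^-12·0.00399) = 1.60×10^7 N/C.

E = 1.60×10^7 N/C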